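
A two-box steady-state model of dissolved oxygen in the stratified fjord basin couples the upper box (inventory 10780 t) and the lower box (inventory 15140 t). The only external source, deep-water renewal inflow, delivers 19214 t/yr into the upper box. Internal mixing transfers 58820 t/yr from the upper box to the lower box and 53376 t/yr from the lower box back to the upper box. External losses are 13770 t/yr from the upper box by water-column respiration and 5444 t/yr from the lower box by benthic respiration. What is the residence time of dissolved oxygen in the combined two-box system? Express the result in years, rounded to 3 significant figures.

1.35 yr

Treat the two boxes together as one reservoir: the mixing fluxes between them are internal recycling, so τ = ΣM / Σ(external losses).
M_total = 10780 + 15140 = 25920 t.
ΣF_external_out = 13770 + 5444 = 19214 t/yr.
τ = M_total / ΣF_ext = 25920 / 19214 = 1.349 yr.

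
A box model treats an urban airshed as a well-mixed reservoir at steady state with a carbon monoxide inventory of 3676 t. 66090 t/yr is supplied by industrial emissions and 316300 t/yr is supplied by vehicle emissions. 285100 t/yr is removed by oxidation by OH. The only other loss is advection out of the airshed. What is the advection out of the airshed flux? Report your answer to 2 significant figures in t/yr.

97000 t/yr

At steady state ΣF_in = ΣF_out.
ΣF_in = 66090 + 316300 = 382390 t/yr.
Advection out of the airshed flux = ΣF_in − (285100) = 382390 − 285100 = 97290 t/yr.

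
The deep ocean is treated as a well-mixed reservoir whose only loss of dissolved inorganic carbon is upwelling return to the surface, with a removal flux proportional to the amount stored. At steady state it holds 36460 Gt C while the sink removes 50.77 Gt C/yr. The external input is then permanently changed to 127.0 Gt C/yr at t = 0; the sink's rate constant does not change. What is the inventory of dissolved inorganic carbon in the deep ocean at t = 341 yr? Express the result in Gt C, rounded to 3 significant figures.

57200 Gt C

τ = M₀/F₀ = 36460/50.77 = 718.1 yr; rate constant k = 1/τ.
New steady state M_∞ = F₁/k = F₁·τ = 127.0 × 718.1 = 91204 Gt C.
M(t) = M_∞ + (M₀ − M_∞)·e^(−t/τ); t/τ = 341/718.1 = 0.4748, so e^(−t/τ) = 0.6220.
M(t) = 91204 − 54740 × 0.6220 = 57154 Gt C.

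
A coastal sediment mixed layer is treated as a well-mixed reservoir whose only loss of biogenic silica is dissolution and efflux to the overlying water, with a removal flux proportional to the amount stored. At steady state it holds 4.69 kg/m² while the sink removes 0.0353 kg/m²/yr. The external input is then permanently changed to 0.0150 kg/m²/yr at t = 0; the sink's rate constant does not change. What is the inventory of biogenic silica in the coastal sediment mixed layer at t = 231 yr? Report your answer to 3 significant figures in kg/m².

2.47 kg/m²

Residence time τ = M₀/F₀ = 132.9 yr. The eventual steady state is M_∞ = M₀·(F₁/F₀) = 4.69 × 0.0150/0.0353 = 1.9929 kg/m².
The anomaly ΔM(t) = M(t) − M_∞ decays as ΔM₀·e^(−t/τ) with ΔM₀ = 4.69 − 1.9929 = 2.697 kg/m².
At t = 231 yr, e^(−t/τ) = e^(−1.739) = 0.1758, so ΔM = 0.4740 kg/m² and M = 1.9929 + 0.4740 = 2.4669 kg/m².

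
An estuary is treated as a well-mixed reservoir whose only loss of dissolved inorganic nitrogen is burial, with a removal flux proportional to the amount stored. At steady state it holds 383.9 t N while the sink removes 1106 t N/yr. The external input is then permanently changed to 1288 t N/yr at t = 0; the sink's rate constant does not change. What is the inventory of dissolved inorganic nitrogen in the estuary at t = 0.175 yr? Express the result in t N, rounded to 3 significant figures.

409 t N

Residence time τ = M₀/F₀ = 0.3471 yr. The eventual steady state is M_∞ = M₀·(F₁/F₀) = 383.9 × 1288/1106 = 447.07 t N.
The anomaly ΔM(t) = M(t) − M_∞ decays as ΔM₀·e^(−t/τ) with ΔM₀ = 383.9 − 447.07 = −63.17 t N.
At t = 0.175 yr, e^(−t/τ) = e^(−0.5042) = 0.6040, so ΔM = −38.16 t N and M = 447.07 − 38.16 = 408.92 t N.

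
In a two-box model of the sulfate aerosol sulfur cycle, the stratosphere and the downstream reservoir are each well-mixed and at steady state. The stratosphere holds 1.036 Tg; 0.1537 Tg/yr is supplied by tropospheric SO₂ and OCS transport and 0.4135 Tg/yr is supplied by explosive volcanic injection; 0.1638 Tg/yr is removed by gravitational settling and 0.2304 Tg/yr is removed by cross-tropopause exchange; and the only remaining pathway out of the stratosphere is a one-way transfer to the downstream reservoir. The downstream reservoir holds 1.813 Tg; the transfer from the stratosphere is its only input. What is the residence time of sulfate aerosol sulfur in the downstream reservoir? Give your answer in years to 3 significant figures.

Balance the stratosphere: ΣF_in = 0.1537 + 0.4135 = 0.56720 Tg/yr.
Transfer to the downstream reservoir = ΣF_in − (0.1638 + 0.2304) = 0.17300 Tg/yr.
At steady state the output of the downstream reservoir equals its input, 0.17300 Tg/yr.
τ = M / F = 1.813 / 0.17300 = 10.48 yr.

10.5 yr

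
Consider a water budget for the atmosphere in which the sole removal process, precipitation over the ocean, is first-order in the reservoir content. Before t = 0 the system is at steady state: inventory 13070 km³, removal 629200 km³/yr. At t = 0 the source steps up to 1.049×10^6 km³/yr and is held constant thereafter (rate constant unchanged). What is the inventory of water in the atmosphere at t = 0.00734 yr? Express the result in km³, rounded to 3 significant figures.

The sink rate constant is k = F₀/M₀ = 629200/13070 = 48.14 yr⁻¹.
Solving dM/dt = F₁ − kM with M(0) = M₀ gives M(t) = F₁/k + (M₀ − F₁/k)·e^(−kt).
F₁/k = 1.049×10^6/48.14 = 21790 km³; kt = 48.14 × 0.00734 = 0.3534, e^(−kt) = 0.7023.
M(0.00734) = 21790 + (13070 − 21790) × 0.7023 = 21790 − 6124 = 15666 km³.

15700 km³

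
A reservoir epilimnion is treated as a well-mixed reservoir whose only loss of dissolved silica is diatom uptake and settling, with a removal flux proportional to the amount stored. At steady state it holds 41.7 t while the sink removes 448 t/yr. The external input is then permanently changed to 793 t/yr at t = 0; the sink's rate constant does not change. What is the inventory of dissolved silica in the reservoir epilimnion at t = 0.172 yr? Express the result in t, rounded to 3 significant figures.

The sink rate constant is k = F₀/M₀ = 448/41.7 = 10.74 yr⁻¹.
Solving dM/dt = F₁ − kM with M(0) = M₀ gives M(t) = F₁/k + (M₀ − F₁/k)·e^(−kt).
F₁/k = 793/10.74 = 73.813 t; kt = 10.74 × 0.172 = 1.848, e^(−kt) = 0.1576.
M(0.172) = 73.813 + (41.7 − 73.813) × 0.1576 = 73.813 − 5.060 = 68.753 t.

68.8 t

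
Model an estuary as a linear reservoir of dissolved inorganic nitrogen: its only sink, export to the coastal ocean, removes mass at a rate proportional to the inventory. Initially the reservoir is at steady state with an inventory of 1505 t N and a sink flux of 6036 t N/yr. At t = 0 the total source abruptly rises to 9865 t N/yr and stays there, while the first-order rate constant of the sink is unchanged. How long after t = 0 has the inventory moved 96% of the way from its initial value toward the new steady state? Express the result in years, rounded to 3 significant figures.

τ = M₀/F₀ = 1505/6036 = 0.2493 yr.
The remaining gap fraction is e^(−t/τ); 96% covered ⇒ e^(−t/τ) = 0.0400.
t = −τ ln(0.0400) = 0.2493 × 3.219 = 0.8026 yr.

0.803 yr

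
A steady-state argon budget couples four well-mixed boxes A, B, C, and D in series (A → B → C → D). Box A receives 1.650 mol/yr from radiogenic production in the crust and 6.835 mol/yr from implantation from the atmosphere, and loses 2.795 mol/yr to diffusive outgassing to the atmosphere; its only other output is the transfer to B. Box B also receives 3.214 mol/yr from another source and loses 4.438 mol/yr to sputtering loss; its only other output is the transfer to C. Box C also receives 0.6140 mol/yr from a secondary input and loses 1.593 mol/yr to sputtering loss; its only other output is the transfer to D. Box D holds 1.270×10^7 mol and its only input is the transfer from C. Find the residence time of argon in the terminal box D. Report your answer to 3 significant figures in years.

Box A: F(A→B) = (1.650 + 6.835) − 2.795 = 5.6900 mol/yr.
Box B: F(B→C) = (5.6900 + 3.214) − 4.438 = 4.4660 mol/yr.
Box C: F(C→D) = (4.4660 + 0.6140) − 1.593 = 3.4870 mol/yr.
Box D throughput = its input = 3.4870 mol/yr; τ = 1.270×10^7 / 3.4870 = 3.642×10^6 yr.

3.64×10^6 yr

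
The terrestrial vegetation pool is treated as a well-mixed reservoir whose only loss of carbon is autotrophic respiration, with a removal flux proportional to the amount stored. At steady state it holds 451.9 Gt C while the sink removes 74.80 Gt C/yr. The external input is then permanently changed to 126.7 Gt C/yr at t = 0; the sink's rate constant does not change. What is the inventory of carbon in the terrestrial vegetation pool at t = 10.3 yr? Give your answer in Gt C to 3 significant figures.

The sink rate constant is k = F₀/M₀ = 74.80/451.9 = 0.1655 yr⁻¹.
Solving dM/dt = F₁ − kM with M(0) = M₀ gives M(t) = F₁/k + (M₀ − F₁/k)·e^(−kt).
F₁/k = 126.7/0.1655 = 765.45 Gt C; kt = 0.1655 × 10.3 = 1.705, e^(−kt) = 0.1818.
M(10.3) = 765.45 + (451.9 − 765.45) × 0.1818 = 765.45 − 57.00 = 708.45 Gt C.

708 Gt C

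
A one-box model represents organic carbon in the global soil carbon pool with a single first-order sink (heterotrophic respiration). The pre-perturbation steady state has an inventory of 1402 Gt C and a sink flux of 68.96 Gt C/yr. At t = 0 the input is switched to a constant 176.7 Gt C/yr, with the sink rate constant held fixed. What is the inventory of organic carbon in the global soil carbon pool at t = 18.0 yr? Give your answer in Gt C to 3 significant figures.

The sink rate constant is k = F₀/M₀ = 68.96/1402 = 0.04919 yr⁻¹.
Solving dM/dt = F₁ − kM with M(0) = M₀ gives M(t) = F₁/k + (M₀ − F₁/k)·e^(−kt).
F₁/k = 176.7/0.04919 = 3592.4 Gt C; kt = 0.04919 × 18.0 = 0.8854, e^(−kt) = 0.4126.
M(18.0) = 3592.4 + (1402 − 3592.4) × 0.4126 = 3592.4 − 903.7 = 2688.7 Gt C.

2690 Gt C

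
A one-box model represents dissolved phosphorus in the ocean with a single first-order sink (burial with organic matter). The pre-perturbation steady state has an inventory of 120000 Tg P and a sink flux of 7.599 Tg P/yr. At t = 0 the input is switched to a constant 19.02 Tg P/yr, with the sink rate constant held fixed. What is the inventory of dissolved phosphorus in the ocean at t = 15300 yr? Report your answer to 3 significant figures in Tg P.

The sink rate constant is k = F₀/M₀ = 7.599/120000 = 6.333×10^-5 yr⁻¹.
Solving dM/dt = F₁ − kM with M(0) = M₀ gives M(t) = F₁/k + (M₀ − F₁/k)·e^(−kt).
F₁/k = 19.02/6.333×10^-5 = 300360 Tg P; kt = 6.333×10^-5 × 15300 = 0.9689, e^(−kt) = 0.3795.
M(15300) = 300360 + (120000 − 300360) × 0.3795 = 300360 − 68450 = 231910 Tg P.

232000 Tg P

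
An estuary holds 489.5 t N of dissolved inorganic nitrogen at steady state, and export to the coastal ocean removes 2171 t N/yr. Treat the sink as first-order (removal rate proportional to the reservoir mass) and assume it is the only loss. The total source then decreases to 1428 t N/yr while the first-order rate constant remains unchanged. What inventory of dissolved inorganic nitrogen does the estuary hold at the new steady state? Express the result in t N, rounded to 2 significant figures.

320 t N

Rate constant k = F/M = 2171 / 489.5 = 4.435 yr⁻¹.
At the new steady state, source = k·M_new ⇒ M_new = 1428 / 4.435 = 322.0 t N.
(Equivalently M_new = M × F_new/F_old = 489.5 × 1428/2171.)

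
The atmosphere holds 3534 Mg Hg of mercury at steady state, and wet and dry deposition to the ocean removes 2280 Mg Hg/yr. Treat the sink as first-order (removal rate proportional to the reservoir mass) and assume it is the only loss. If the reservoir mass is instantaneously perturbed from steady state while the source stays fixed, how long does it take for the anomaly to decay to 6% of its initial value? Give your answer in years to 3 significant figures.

For a linear reservoir the anomaly decays as exp(−t/τ) with τ = M/F = 3534/2280 = 1.550 yr.
exp(−t/τ) = 0.06 ⇒ t = −τ ln(0.06) = 1.550 × 2.813 = 4.361 yr.

4.36 yr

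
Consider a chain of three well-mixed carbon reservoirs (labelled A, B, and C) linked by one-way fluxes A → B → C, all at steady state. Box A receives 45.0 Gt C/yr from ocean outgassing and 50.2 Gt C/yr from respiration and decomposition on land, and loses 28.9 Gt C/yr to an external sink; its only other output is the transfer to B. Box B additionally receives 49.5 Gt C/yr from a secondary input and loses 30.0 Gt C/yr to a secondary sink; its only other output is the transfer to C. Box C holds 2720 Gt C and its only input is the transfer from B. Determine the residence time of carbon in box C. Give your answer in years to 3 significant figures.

Box A: F(A→B) = (45.0 + 50.2) − 28.9 = 66.300 Gt C/yr.
Box B: F(B→C) = (66.300 + 49.5) − 30.0 = 85.800 Gt C/yr.
Box C throughput = its input = 85.800 Gt C/yr; τ = 2720 / 85.800 = 31.70 yr.

31.7 yr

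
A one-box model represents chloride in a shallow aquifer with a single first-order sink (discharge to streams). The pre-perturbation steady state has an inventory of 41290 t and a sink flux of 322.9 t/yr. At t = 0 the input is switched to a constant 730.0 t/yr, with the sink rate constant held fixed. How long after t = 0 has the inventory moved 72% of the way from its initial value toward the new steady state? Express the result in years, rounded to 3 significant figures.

τ = M₀/F₀ = 41290/322.9 = 127.9 yr.
The remaining gap fraction is e^(−t/τ); 72% covered ⇒ e^(−t/τ) = 0.280.
t = −τ ln(0.280) = 127.9 × 1.273 = 162.8 yr.

163 yr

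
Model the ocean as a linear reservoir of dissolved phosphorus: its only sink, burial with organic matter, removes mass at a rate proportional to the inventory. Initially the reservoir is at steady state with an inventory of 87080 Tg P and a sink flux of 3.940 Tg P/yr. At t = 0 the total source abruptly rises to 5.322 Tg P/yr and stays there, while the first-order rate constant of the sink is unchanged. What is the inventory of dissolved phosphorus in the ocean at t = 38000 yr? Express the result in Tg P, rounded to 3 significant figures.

The sink rate constant is k = F₀/M₀ = 3.940/87080 = 4.525×10^-5 yr⁻¹.
Solving dM/dt = F₁ − kM with M(0) = M₀ gives M(t) = F₁/k + (M₀ − F₁/k)·e^(−kt).
F₁/k = 5.322/4.525×10^-5 = 117620 Tg P; kt = 4.525×10^-5 × 38000 = 1.719, e^(−kt) = 0.1792.
M(38000) = 117620 + (87080 − 117620) × 0.1792 = 117620 − 5473 = 112150 Tg P.

112000 Tg P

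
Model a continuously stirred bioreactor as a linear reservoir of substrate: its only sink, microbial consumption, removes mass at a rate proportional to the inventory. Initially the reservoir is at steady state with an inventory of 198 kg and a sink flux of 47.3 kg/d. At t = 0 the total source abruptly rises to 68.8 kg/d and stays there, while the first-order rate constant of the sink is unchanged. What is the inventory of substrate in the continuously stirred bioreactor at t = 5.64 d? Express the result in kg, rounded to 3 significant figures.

τ = M₀/F₀ = 198/47.3 = 4.186 d; rate constant k = 1/τ.
New steady state M_∞ = F₁/k = F₁·τ = 68.8 × 4.186 = 288.00 kg.
M(t) = M_∞ + (M₀ − M_∞)·e^(−t/τ); t/τ = 5.64/4.186 = 1.347, so e^(−t/τ) = 0.2599.
M(t) = 288.00 − 90.00 × 0.2599 = 264.61 kg.

265 kg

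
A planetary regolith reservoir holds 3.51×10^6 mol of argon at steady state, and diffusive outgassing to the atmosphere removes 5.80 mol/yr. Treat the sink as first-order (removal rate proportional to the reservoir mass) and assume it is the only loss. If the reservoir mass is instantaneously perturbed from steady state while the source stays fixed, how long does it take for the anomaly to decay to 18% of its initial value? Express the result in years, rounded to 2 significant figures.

For a linear reservoir the anomaly decays as exp(−t/τ) with τ = M/F = 3.51×10^6/5.80 = 605200 yr.
exp(−t/τ) = 0.18 ⇒ t = −τ ln(0.18) = 605200 × 1.715 = 1.038×10^6 yr.

1.0×10^6 yr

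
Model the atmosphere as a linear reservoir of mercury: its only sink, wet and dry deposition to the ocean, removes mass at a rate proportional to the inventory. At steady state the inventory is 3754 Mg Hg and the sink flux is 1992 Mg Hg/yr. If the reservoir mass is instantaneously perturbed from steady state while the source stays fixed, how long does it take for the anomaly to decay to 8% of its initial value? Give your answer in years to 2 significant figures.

4.8 yr

For a linear reservoir the anomaly decays as exp(−t/τ) with τ = M/F = 3754/1992 = 1.885 yr.
exp(−t/τ) = 0.08 ⇒ t = −τ ln(0.08) = 1.885 × 2.526 = 4.760 yr.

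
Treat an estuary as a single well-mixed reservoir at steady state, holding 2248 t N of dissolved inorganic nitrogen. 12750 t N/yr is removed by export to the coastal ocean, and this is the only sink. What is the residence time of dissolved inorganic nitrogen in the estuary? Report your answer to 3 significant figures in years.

0.176 yr

τ = M / F = 2248 / 12750 = 0.1763 yr.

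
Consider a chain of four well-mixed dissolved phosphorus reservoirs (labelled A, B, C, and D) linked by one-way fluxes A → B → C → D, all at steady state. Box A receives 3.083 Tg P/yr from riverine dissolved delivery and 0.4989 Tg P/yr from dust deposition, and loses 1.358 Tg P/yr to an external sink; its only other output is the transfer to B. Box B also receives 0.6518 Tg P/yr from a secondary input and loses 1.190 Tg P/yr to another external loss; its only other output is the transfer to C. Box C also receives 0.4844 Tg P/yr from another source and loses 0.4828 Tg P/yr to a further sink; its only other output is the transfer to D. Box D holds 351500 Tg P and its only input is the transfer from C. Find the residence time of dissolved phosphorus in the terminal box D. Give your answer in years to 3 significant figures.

Box A: F(A→B) = (3.083 + 0.4989) − 1.358 = 2.2239 Tg P/yr.
Box B: F(B→C) = (2.2239 + 0.6518) − 1.190 = 1.6857 Tg P/yr.
Box C: F(C→D) = (1.6857 + 0.4844) − 0.4828 = 1.6873 Tg P/yr.
Box D throughput = its input = 1.6873 Tg P/yr; τ = 351500 / 1.6873 = 208300 yr.

208000 yr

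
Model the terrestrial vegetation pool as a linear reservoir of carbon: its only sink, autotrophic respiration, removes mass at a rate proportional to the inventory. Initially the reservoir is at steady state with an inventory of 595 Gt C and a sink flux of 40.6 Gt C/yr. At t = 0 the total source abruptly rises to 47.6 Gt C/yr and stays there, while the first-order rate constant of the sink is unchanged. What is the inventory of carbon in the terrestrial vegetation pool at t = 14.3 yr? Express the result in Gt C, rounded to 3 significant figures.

Residence time τ = M₀/F₀ = 14.66 yr. The eventual steady state is M_∞ = M₀·(F₁/F₀) = 595 × 47.6/40.6 = 697.59 Gt C.
The anomaly ΔM(t) = M(t) − M_∞ decays as ΔM₀·e^(−t/τ) with ΔM₀ = 595 − 697.59 = −102.6 Gt C.
At t = 14.3 yr, e^(−t/τ) = e^(−0.9758) = 0.3769, so ΔM = −38.67 Gt C and M = 697.59 − 38.67 = 658.92 Gt C.

659 Gt C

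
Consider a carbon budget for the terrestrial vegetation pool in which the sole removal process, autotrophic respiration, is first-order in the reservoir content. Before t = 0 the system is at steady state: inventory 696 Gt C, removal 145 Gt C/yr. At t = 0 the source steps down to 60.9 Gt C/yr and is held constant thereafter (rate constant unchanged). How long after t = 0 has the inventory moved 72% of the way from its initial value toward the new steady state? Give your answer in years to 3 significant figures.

τ = M₀/F₀ = 696/145 = 4.800 yr.
The remaining gap fraction is e^(−t/τ); 72% covered ⇒ e^(−t/τ) = 0.280.
t = −τ ln(0.280) = 4.800 × 1.273 = 6.110 yr.

6.11 yr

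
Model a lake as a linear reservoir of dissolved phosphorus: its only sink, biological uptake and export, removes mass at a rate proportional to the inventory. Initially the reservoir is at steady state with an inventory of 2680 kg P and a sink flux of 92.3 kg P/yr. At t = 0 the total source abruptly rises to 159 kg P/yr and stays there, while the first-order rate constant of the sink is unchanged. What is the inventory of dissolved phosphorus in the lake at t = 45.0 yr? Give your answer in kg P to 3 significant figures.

The sink rate constant is k = F₀/M₀ = 92.3/2680 = 0.03444 yr⁻¹.
Solving dM/dt = F₁ − kM with M(0) = M₀ gives M(t) = F₁/k + (M₀ − F₁/k)·e^(−kt).
F₁/k = 159/0.03444 = 4616.7 kg P; kt = 0.03444 × 45.0 = 1.550, e^(−kt) = 0.2123.
M(45.0) = 4616.7 + (2680 − 4616.7) × 0.2123 = 4616.7 − 411.1 = 4205.6 kg P.

4210 kg P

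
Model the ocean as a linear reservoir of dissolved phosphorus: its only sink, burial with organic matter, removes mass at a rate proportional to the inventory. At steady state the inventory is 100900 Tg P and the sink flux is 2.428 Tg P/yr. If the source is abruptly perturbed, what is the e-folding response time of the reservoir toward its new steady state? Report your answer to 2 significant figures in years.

42000 yr

For a linear reservoir the response time equals the residence time τ = M/F.
τ = 100900 / 2.428 = 41560 yr.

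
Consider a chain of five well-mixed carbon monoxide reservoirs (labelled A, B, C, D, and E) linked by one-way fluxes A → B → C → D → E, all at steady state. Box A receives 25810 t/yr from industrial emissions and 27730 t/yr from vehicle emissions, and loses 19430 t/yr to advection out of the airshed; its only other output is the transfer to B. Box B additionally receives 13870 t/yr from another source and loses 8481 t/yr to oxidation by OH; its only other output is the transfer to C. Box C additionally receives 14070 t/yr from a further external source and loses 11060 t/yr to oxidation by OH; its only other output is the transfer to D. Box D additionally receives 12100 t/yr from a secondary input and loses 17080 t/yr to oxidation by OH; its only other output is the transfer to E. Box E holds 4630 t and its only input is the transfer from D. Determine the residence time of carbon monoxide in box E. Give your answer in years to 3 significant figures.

Box A: F(A→B) = (25810 + 27730) − 19430 = 34110 t/yr.
Box B: F(B→C) = (34110 + 13870) − 8481 = 39499 t/yr.
Box C: F(C→D) = (39499 + 14070) − 11060 = 42509 t/yr.
Box D: F(D→E) = (42509 + 12100) − 17080 = 37529 t/yr.
Box E throughput = its input = 37529 t/yr; τ = 4630 / 37529 = 0.1234 yr.

0.123 yr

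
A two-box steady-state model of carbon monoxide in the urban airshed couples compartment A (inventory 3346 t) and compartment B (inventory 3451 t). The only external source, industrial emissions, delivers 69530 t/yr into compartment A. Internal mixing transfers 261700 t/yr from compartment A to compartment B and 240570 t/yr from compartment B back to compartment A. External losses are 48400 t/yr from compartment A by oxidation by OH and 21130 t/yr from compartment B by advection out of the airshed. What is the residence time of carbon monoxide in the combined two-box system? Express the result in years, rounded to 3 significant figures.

For the system as a whole, the A↔B exchange is internal and contributes nothing to the throughput; only the external sinks remove mass.
M_total = 3346 + 3451 = 6797.0 t.
ΣF_external_out = 48400 + 21130 = 69530 t/yr.
τ = M_total / ΣF_ext = 6797.0 / 69530 = 0.09776 yr.

0.0978 yr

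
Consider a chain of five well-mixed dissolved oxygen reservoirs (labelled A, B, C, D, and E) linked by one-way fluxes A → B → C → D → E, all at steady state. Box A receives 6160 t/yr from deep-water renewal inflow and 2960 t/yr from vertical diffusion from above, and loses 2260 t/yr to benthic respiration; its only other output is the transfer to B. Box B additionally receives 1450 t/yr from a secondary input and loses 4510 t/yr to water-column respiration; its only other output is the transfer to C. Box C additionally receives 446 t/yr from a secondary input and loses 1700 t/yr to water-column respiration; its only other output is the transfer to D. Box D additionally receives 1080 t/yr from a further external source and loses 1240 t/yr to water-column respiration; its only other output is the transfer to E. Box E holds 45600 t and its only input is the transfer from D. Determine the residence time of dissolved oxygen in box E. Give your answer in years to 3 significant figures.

Box A: F(A→B) = (6160 + 2960) − 2260 = 6860.0 t/yr.
Box B: F(B→C) = (6860.0 + 1450) − 4510 = 3800.0 t/yr.
Box C: F(C→D) = (3800.0 + 446) − 1700 = 2546.0 t/yr.
Box D: F(D→E) = (2546.0 + 1080) − 1240 = 2386.0 t/yr.
Box E throughput = its input = 2386.0 t/yr; τ = 45600 / 2386.0 = 19.11 yr.

19.1 yr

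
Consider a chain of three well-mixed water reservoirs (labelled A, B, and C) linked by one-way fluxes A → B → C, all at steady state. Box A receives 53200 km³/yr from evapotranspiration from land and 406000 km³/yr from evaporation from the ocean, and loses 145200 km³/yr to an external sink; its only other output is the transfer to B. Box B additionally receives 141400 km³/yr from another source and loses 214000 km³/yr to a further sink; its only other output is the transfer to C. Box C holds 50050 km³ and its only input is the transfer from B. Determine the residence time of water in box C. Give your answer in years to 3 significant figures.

0.207 yr

Box A: F(A→B) = (53200 + 406000) − 145200 = 314000 km³/yr.
Box B: F(B→C) = (314000 + 141400) − 214000 = 241400 km³/yr.
Box C throughput = its input = 241400 km³/yr; τ = 50050 / 241400 = 0.2073 yr.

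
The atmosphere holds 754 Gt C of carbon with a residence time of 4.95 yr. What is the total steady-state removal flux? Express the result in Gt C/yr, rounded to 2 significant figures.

F = M / τ = 754 / 4.95 = 152.3 Gt C/yr.

150 Gt C/yr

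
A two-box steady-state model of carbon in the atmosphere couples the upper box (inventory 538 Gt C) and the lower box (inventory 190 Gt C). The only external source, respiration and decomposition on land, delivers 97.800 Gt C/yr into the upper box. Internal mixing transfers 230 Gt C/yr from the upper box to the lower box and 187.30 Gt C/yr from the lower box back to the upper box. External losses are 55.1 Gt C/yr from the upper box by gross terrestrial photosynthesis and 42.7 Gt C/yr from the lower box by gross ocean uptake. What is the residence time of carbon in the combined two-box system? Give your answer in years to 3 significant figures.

For the system as a whole, the A↔B exchange is internal and contributes nothing to the throughput; only the external sinks remove mass.
M_total = 538 + 190 = 728.00 Gt C.
ΣF_external_out = 55.1 + 42.7 = 97.800 Gt C/yr.
τ = M_total / ΣF_ext = 728.00 / 97.800 = 7.444 yr.

7.44 yr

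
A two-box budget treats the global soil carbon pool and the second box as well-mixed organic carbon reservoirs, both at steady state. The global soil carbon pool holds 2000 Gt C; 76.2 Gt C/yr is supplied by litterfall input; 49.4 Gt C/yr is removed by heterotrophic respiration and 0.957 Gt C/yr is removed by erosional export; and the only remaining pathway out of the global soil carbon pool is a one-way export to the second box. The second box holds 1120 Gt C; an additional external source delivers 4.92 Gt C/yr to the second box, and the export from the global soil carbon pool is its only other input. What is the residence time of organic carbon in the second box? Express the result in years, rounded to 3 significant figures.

Balance the global soil carbon pool: ΣF_in = 76.200 Gt C/yr.
Export to the second box = ΣF_in − (49.4 + 0.957) = 25.843 Gt C/yr.
Total input to the second box = 25.843 + 4.92 = 30.763 Gt C/yr; at steady state this equals its total output.
τ = M / F = 1120 / 30.763 = 36.41 yr.

36.4 yr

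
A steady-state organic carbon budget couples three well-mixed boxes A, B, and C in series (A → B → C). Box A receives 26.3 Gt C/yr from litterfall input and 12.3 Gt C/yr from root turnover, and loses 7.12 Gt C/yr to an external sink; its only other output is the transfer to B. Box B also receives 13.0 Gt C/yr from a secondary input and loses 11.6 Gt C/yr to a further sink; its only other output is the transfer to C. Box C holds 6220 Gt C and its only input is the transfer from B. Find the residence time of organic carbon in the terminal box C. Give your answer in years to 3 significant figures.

Box A: F(A→B) = (26.3 + 12.3) − 7.12 = 31.480 Gt C/yr.
Box B: F(B→C) = (31.480 + 13.0) − 11.6 = 32.880 Gt C/yr.
Box C throughput = its input = 32.880 Gt C/yr; τ = 6220 / 32.880 = 189.2 yr.

189 yr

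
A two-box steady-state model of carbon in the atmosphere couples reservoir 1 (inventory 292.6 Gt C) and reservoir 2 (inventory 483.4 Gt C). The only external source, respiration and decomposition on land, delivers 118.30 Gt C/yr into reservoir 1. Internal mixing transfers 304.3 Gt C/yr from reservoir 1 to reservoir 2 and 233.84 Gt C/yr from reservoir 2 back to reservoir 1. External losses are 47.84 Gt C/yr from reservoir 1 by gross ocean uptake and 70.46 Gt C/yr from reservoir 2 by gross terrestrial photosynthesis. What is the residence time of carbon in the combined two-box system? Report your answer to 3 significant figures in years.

For the system as a whole, the A↔B exchange is internal and contributes nothing to the throughput; only the external sinks remove mass.
M_total = 292.6 + 483.4 = 776.00 Gt C.
ΣF_external_out = 47.84 + 70.46 = 118.30 Gt C/yr.
τ = M_total / ΣF_ext = 776.00 / 118.30 = 6.560 yr.

6.56 yr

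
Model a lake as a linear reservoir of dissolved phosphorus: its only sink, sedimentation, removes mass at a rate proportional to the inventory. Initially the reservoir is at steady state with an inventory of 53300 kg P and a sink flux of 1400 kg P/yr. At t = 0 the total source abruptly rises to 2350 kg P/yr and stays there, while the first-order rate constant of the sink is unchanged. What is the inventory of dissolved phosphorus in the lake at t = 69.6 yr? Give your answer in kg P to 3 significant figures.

Residence time τ = M₀/F₀ = 38.07 yr. The eventual steady state is M_∞ = M₀·(F₁/F₀) = 53300 × 2350/1400 = 89468 kg P.
The anomaly ΔM(t) = M(t) − M_∞ decays as ΔM₀·e^(−t/τ) with ΔM₀ = 53300 − 89468 = −36170 kg P.
At t = 69.6 yr, e^(−t/τ) = e^(−1.828) = 0.1607, so ΔM = −5813 kg P and M = 89468 − 5813 = 83655 kg P.

83700 kg P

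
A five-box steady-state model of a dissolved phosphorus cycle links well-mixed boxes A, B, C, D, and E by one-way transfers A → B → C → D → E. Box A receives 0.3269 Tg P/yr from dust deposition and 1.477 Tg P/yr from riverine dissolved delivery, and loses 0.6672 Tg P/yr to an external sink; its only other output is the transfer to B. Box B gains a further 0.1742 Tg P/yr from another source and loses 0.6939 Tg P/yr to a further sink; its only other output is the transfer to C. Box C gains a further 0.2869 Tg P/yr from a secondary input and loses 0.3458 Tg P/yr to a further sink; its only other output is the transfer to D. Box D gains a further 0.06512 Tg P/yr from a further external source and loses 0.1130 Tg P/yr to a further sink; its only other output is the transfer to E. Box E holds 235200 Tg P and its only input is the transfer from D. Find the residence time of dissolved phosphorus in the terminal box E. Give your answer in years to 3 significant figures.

Box A: F(A→B) = (0.3269 + 1.477) − 0.6672 = 1.1367 Tg P/yr.
Box B: F(B→C) = (1.1367 + 0.1742) − 0.6939 = 0.61700 Tg P/yr.
Box C: F(C→D) = (0.61700 + 0.2869) − 0.3458 = 0.55810 Tg P/yr.
Box D: F(D→E) = (0.55810 + 0.06512) − 0.1130 = 0.51022 Tg P/yr.
Box E throughput = its input = 0.51022 Tg P/yr; τ = 235200 / 0.51022 = 461000 yr.

461000 yr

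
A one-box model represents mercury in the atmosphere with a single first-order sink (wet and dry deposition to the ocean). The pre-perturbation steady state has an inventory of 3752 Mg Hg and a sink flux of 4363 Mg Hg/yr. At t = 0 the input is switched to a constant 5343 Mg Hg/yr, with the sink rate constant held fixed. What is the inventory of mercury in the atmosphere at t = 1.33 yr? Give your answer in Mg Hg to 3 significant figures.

4420 Mg Hg

Residence time τ = M₀/F₀ = 0.8600 yr. The eventual steady state is M_∞ = M₀·(F₁/F₀) = 3752 × 5343/4363 = 4594.8 Mg Hg.
The anomaly ΔM(t) = M(t) − M_∞ decays as ΔM₀·e^(−t/τ) with ΔM₀ = 3752 − 4594.8 = −842.8 Mg Hg.
At t = 1.33 yr, e^(−t/τ) = e^(−1.547) = 0.2130, so ΔM = −179.5 Mg Hg and M = 4594.8 − 179.5 = 4415.3 Mg Hg.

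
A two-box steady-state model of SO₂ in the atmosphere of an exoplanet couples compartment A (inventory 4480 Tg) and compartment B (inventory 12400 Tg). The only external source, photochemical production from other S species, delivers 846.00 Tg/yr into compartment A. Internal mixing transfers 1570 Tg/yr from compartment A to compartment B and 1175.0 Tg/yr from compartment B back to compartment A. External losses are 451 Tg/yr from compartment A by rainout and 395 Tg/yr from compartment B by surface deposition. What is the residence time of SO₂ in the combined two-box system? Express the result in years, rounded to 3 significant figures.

20.0 yr

Residence time in the combined system uses the total inventory and the total *external* removal — internal exchanges between the two boxes cancel.
M_total = 4480 + 12400 = 16880 Tg.
ΣF_external_out = 451 + 395 = 846.00 Tg/yr.
τ = M_total / ΣF_ext = 16880 / 846.00 = 19.95 yr.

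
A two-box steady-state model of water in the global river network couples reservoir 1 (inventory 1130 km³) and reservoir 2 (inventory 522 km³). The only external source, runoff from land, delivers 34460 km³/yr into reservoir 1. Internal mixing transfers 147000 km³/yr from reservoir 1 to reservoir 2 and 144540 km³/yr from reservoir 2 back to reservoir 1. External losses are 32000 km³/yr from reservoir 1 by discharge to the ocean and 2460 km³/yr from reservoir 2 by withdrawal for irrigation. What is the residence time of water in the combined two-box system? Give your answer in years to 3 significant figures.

Treat the two boxes together as one reservoir: the mixing fluxes between them are internal recycling, so τ = ΣM / Σ(external losses).
M_total = 1130 + 522 = 1652.0 km³.
ΣF_external_out = 32000 + 2460 = 34460 km³/yr.
τ = M_total / ΣF_ext = 1652.0 / 34460 = 0.04794 yr.

0.0479 yr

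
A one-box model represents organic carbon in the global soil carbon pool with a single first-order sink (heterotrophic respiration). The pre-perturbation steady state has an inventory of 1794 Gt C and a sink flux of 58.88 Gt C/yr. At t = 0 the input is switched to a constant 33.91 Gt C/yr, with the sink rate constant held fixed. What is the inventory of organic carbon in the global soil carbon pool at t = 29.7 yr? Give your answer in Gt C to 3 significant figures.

The sink rate constant is k = F₀/M₀ = 58.88/1794 = 0.03282 yr⁻¹.
Solving dM/dt = F₁ − kM with M(0) = M₀ gives M(t) = F₁/k + (M₀ − F₁/k)·e^(−kt).
F₁/k = 33.91/0.03282 = 1033.2 Gt C; kt = 0.03282 × 29.7 = 0.9748, e^(−kt) = 0.3773.
M(29.7) = 1033.2 + (1794 − 1033.2) × 0.3773 = 1033.2 + 287.0 = 1320.2 Gt C.

1320 Gt C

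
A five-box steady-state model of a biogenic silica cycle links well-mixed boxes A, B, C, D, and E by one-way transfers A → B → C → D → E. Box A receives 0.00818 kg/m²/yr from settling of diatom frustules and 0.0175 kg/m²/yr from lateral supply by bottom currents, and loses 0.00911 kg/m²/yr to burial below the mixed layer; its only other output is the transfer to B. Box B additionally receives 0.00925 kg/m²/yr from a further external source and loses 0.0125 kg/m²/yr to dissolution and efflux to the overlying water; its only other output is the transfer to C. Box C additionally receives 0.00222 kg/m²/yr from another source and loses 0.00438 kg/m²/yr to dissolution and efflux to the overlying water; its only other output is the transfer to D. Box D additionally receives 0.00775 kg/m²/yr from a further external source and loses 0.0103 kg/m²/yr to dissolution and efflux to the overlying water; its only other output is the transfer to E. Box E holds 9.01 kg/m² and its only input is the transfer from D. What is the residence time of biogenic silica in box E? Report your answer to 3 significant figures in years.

Box A: F(A→B) = (0.00818 + 0.0175) − 0.00911 = 0.016570 kg/m²/yr.
Box B: F(B→C) = (0.016570 + 0.00925) − 0.0125 = 0.013320 kg/m²/yr.
Box C: F(C→D) = (0.013320 + 0.00222) − 0.00438 = 0.011160 kg/m²/yr.
Box D: F(D→E) = (0.011160 + 0.00775) − 0.0103 = 0.0086100 kg/m²/yr.
Box E throughput = its input = 0.0086100 kg/m²/yr; τ = 9.01 / 0.0086100 = 1046 yr.

1050 yr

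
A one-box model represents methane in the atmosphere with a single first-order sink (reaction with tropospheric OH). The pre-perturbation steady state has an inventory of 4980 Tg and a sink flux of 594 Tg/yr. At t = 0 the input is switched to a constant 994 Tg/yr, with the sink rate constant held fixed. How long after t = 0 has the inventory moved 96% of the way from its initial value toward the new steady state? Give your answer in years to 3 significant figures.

27.0 yr

τ = M₀/F₀ = 4980/594 = 8.384 yr.
The remaining gap fraction is e^(−t/τ); 96% covered ⇒ e^(−t/τ) = 0.0400.
t = −τ ln(0.0400) = 8.384 × 3.219 = 26.99 yr.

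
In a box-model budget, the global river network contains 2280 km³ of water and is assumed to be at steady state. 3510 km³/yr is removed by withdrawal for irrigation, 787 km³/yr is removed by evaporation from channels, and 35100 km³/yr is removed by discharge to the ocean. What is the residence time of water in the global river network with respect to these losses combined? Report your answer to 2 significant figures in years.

Total removal = 3510 + 787.0 + 35100 = 39397 km³/yr.
τ = M / ΣF_out = 2280 / 39397 = 0.05787 yr.

0.058 yr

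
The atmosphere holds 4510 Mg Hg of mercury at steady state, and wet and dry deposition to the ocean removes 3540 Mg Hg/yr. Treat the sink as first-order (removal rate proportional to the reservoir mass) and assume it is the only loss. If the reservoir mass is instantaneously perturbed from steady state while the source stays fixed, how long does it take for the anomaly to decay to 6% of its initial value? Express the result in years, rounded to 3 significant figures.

3.58 yr

For a linear reservoir the anomaly decays as exp(−t/τ) with τ = M/F = 4510/3540 = 1.274 yr.
exp(−t/τ) = 0.06 ⇒ t = −τ ln(0.06) = 1.274 × 2.813 = 3.584 yr.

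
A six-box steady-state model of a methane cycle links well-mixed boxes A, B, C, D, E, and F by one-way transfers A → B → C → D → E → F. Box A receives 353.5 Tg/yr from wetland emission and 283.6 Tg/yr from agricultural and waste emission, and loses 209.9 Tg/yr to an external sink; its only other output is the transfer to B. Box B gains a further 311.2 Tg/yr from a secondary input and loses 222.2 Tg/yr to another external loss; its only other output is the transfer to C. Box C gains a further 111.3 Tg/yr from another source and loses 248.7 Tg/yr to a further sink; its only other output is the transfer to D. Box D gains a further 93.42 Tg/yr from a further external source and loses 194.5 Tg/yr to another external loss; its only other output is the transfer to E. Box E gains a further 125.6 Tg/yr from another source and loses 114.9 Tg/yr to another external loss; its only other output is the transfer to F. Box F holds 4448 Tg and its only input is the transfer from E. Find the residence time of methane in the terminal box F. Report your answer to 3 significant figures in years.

Box A: F(A→B) = (353.5 + 283.6) − 209.9 = 427.20 Tg/yr.
Box B: F(B→C) = (427.20 + 311.2) − 222.2 = 516.20 Tg/yr.
Box C: F(C→D) = (516.20 + 111.3) − 248.7 = 378.80 Tg/yr.
Box D: F(D→E) = (378.80 + 93.42) − 194.5 = 277.72 Tg/yr.
Box E: F(E→F) = (277.72 + 125.6) − 114.9 = 288.42 Tg/yr.
Box F throughput = its input = 288.42 Tg/yr; τ = 4448 / 288.42 = 15.42 yr.

15.4 yr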